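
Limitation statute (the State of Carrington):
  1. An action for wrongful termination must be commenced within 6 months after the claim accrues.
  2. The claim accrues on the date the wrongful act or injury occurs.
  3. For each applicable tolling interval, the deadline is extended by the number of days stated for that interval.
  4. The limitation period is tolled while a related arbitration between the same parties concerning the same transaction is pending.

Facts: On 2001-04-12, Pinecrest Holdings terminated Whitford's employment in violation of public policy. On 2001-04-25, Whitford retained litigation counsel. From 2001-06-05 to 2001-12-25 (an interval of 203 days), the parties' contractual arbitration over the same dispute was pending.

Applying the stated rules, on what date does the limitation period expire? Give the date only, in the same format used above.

2002-05-03

The limitation period began to run on 2001-04-12.
Adding the 6 months base period to 2001-04-12 gives a deadline of 2001-10-12, before any tolling.
The period was tolled for 203 days by the pending related arbitration (2001-06-05 to 2001-12-25), pushing the deadline to 2002-05-03.
Nothing else in the chronology tolls or restarts the period.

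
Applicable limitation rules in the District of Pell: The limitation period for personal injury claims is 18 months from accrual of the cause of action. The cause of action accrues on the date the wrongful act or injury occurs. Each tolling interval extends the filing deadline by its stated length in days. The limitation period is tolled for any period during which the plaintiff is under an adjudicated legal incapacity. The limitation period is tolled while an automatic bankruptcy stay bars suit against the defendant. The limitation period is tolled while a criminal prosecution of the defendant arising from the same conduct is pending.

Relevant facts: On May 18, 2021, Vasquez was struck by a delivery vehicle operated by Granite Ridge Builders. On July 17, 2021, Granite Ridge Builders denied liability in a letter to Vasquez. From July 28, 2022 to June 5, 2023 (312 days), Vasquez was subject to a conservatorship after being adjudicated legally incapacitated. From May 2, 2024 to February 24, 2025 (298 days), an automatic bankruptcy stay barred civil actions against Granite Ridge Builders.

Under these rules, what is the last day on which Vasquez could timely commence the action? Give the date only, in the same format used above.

September 26, 2023

The limitation period began to run on May 18, 2021.
Adding the 18 months base period to May 18, 2021 gives a deadline of November 18, 2022, before any tolling.
Because the plaintiff's legal incapacity ran from July 28, 2022 to June 5, 2023, the deadline is extended by 312 days to September 26, 2023.
By the time the automatic bankruptcy stay began on May 2, 2024, the limitation period had already expired on September 26, 2023; that interval cannot revive it.
None of the other events listed affects the running of the period under the stated rules.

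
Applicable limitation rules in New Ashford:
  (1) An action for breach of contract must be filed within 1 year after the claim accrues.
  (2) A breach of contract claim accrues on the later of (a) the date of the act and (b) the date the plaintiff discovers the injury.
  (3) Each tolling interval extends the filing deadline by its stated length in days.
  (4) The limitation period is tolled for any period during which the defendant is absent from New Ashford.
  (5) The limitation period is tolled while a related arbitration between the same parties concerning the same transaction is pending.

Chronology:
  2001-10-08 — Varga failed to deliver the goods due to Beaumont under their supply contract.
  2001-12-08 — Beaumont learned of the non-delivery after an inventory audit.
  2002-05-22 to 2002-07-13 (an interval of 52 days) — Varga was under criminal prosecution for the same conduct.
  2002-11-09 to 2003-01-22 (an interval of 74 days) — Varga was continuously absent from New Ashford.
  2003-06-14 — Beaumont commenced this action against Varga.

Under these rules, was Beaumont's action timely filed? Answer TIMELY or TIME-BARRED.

Because discovery on 2001-12-08 post-dates the 2001-10-08 act, accrual under the later-of rule falls on 2001-12-08.
1 year from 2001-12-08 is 2002-12-08.
The defendant's absence from the jurisdiction from 2002-11-09 to 2003-01-22 tolled the period for 74 days, extending the deadline to 2003-02-20.
Although a criminal prosecution ran from 2002-05-22 to 2002-07-13, the stated rules do not make that a tolling event, so it is disregarded.
Beaumont filed on 2003-06-14, after the 2003-02-20 deadline, so the action is time-barred.

TIME-BARRED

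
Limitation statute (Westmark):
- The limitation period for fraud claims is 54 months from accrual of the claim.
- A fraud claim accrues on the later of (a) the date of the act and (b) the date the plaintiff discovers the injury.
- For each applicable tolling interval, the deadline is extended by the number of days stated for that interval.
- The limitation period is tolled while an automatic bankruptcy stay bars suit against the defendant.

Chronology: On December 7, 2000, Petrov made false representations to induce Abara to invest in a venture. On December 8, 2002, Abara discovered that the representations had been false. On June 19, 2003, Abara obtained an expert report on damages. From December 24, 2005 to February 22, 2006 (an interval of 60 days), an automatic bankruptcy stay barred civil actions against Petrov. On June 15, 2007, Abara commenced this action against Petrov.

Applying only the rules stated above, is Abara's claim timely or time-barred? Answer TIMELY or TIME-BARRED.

TIMELY

Taking the later of the act (December 7, 2000) and discovery (December 8, 2002), the claim accrued on December 8, 2002.
54 months from December 8, 2002 is June 8, 2007.
Because the automatic bankruptcy stay ran from December 24, 2005 to February 22, 2006, the deadline is extended by 60 days to August 7, 2007.
Nothing else in the chronology tolls or restarts the period.
Abara filed on June 15, 2007, before the August 7, 2007 deadline, so the action is timely.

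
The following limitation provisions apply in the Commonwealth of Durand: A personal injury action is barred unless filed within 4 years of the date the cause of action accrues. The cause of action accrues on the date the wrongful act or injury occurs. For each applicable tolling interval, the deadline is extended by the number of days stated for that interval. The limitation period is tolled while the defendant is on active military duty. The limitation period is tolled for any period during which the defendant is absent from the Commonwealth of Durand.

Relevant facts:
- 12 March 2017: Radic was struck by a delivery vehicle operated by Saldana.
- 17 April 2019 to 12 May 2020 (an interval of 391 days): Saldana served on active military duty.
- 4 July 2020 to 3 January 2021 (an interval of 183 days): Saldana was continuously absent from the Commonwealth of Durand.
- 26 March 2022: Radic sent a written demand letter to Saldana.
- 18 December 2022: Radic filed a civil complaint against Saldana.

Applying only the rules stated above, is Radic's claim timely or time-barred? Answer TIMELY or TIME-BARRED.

TIME-BARRED

The cause of action accrued on 12 March 2017, the date of the act.
The untolled deadline — 4 years after 12 March 2017 — is 12 March 2021.
Because the defendant's active military service ran from 17 April 2019 to 12 May 2020, the deadline is extended by 391 days to 7 April 2022.
The period was tolled for 183 days by the defendant's absence from the jurisdiction (4 July 2020 to 3 January 2021), pushing the deadline to 7 October 2022.
The other events in the timeline have no effect on the limitation period under the stated rules.
Filing on 18 December 2022 missed the 7 October 2022 deadline — the action is time-barred.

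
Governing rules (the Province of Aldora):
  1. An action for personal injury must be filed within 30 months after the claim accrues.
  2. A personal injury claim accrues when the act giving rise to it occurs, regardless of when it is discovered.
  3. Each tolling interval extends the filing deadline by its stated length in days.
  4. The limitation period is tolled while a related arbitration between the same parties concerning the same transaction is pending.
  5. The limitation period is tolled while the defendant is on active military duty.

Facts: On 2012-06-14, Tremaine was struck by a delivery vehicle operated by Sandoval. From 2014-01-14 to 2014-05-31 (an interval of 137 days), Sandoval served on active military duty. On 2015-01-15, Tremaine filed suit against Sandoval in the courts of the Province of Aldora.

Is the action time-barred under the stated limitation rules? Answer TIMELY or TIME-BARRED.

TIMELY

The claim accrued on 2012-06-14, the date of the act.
The untolled deadline — 30 months after 2012-06-14 — is 2014-12-14.
The defendant's active military service from 2014-01-14 to 2014-05-31 tolled the period for 137 days, extending the deadline to 2015-04-30.
The 2015-01-15 filing precedes the 2015-04-30 deadline; the claim is timely.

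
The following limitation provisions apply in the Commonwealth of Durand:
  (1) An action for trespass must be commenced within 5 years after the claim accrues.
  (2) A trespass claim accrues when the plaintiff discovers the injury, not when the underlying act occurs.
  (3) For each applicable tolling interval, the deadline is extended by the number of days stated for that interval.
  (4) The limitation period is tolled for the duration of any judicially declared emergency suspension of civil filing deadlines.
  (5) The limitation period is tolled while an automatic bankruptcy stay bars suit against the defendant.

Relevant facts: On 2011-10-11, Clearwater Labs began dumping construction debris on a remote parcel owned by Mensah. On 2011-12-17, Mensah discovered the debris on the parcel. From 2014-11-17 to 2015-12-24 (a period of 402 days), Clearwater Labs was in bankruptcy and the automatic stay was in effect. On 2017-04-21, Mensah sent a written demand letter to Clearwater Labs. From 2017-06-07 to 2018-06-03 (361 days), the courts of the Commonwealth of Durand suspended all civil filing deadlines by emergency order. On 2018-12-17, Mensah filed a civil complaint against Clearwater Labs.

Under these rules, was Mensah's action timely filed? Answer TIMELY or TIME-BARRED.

Accrual is tied to discovery, so the period began on 2011-12-17 rather than on 2011-10-11 when the act occurred.
The untolled deadline — 5 years after 2011-12-17 — is 2016-12-17.
The period was tolled for 402 days by the automatic bankruptcy stay (2014-11-17 to 2015-12-24), pushing the deadline to 2018-01-23.
The period was tolled for 361 days by the emergency suspension of filing deadlines (2017-06-07 to 2018-06-03), pushing the deadline to 2019-01-19.
The other events in the timeline have no effect on the limitation period under the stated rules.
Filing on 2018-12-17 beat the 2019-01-19 deadline — the action is timely.

TIMELY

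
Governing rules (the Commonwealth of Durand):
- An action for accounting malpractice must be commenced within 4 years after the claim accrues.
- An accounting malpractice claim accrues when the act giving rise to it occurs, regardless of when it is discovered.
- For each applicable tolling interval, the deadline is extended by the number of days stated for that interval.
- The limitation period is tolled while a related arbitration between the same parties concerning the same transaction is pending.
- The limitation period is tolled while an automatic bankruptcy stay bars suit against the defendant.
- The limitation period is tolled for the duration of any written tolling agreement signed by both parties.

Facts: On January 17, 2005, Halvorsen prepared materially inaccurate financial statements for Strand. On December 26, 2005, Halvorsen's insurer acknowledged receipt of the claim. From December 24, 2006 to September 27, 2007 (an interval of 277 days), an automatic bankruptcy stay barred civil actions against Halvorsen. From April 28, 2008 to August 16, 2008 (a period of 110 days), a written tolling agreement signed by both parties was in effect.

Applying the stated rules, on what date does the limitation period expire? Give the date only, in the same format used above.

The claim accrued on January 17, 2005, the date of the act.
4 years from January 17, 2005 is January 17, 2009.
Because the automatic bankruptcy stay ran from December 24, 2006 to September 27, 2007, the deadline is extended by 277 days to October 21, 2009.
The period was tolled for 110 days by the written tolling agreement (April 28, 2008 to August 16, 2008), pushing the deadline to February 8, 2010.
The other events in the timeline have no effect on the limitation period under the stated rules.

February 8, 2010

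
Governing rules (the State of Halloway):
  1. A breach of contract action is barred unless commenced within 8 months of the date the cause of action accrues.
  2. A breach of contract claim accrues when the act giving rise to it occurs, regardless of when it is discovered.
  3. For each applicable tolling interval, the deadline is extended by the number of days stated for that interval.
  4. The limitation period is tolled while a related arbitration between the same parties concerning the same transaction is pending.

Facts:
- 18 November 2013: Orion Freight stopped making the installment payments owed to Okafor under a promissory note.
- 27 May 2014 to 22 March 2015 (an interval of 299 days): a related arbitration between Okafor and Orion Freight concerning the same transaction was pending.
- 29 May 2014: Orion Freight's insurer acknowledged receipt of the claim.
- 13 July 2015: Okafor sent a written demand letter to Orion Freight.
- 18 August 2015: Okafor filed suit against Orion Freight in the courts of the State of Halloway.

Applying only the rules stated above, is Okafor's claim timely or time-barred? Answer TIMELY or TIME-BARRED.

The cause of action accrued on 18 November 2013, the date of the act.
8 months from 18 November 2013 is 18 July 2014.
The period was tolled for 299 days by the pending related arbitration (27 May 2014 to 22 March 2015), pushing the deadline to 13 May 2015.
The other events in the timeline have no effect on the limitation period under the stated rules.
Filing on 18 August 2015 missed the 13 May 2015 deadline — the action is time-barred.

TIME-BARRED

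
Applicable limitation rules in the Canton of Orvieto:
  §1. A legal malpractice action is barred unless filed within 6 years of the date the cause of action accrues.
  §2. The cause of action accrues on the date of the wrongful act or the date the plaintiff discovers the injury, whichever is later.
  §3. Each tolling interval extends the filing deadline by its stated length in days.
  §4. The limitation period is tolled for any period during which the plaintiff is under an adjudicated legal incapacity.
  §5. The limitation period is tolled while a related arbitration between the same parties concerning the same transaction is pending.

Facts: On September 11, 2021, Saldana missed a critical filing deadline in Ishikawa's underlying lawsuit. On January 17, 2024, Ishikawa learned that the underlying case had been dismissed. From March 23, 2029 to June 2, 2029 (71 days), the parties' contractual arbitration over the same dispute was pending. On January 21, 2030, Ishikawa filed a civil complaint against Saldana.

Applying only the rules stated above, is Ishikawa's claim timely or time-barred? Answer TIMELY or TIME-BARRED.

Because discovery on January 17, 2024 post-dates the September 11, 2021 act, accrual under the later-of rule falls on January 17, 2024.
Adding the 6 years base period to January 17, 2024 gives a deadline of January 17, 2030, before any tolling.
The pending related arbitration from March 23, 2029 to June 2, 2029 tolled the period for 71 days, extending the deadline to March 29, 2030.
Filing on January 21, 2030 beat the March 29, 2030 deadline — the action is timely.

TIMELY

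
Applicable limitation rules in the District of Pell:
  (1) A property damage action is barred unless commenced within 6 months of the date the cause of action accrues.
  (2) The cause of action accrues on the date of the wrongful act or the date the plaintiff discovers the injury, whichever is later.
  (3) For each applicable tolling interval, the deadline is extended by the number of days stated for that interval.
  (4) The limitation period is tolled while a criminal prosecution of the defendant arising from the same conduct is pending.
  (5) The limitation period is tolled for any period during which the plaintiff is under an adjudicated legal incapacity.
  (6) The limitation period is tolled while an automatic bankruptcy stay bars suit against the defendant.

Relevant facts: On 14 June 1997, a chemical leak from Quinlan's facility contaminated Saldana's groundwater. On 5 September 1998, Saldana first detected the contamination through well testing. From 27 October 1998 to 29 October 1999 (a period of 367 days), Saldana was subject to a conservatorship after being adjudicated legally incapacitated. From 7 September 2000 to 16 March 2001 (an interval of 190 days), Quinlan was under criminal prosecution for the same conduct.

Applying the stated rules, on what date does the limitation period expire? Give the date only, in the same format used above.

Because discovery on 5 September 1998 post-dates the 14 June 1997 act, accrual under the later-of rule falls on 5 September 1998.
Adding the 6 months base period to 5 September 1998 gives a deadline of 5 March 1999, before any tolling.
Because the plaintiff's legal incapacity ran from 27 October 1998 to 29 October 1999, the deadline is extended by 367 days to 6 March 2000.
The pending criminal prosecution from 7 September 2000 to 16 March 2001 began after the period had already run on 6 March 2000, so it has no tolling effect.

6 March 2000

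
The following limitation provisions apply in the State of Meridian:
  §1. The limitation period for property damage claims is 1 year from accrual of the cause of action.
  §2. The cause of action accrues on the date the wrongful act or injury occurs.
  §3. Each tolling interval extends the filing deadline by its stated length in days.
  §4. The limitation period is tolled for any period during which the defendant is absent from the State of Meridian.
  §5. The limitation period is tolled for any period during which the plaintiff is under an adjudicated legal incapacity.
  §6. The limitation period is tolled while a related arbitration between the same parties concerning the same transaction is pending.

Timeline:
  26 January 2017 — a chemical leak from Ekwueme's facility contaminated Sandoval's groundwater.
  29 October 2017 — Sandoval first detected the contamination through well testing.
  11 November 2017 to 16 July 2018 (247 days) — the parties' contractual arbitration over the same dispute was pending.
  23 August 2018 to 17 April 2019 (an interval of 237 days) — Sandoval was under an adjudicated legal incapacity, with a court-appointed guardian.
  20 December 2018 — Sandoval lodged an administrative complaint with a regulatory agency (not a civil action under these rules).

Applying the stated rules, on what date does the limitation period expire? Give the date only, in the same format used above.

Because the rule ties accrual to occurrence, the claim accrued on 26 January 2017, not on the 29 October 2017 discovery date.
The untolled deadline — 1 year after 26 January 2017 — is 26 January 2018.
Because the pending related arbitration ran from 11 November 2017 to 16 July 2018, the deadline is extended by 247 days to 30 September 2018.
Because the plaintiff's legal incapacity ran from 23 August 2018 to 17 April 2019, the deadline is extended by 237 days to 25 May 2019.
Nothing else in the chronology tolls or restarts the period.

25 May 2019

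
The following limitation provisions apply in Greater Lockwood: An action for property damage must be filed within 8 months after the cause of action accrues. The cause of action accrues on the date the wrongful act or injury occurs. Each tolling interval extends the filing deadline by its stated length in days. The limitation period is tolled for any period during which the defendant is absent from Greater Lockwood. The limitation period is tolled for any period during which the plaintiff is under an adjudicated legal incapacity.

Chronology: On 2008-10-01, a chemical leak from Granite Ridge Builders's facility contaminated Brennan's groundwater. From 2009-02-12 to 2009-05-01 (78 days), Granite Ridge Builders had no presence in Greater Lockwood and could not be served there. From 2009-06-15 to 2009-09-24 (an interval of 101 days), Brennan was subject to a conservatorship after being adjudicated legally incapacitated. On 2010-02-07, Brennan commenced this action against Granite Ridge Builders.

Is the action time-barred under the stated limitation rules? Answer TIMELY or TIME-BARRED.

The cause of action accrued on 2008-10-01, the date of the act.
The untolled deadline — 8 months after 2008-10-01 — is 2009-06-01.
The period was tolled for 78 days by the defendant's absence from the jurisdiction (2009-02-12 to 2009-05-01), pushing the deadline to 2009-08-18.
The period was tolled for 101 days by the plaintiff's legal incapacity (2009-06-15 to 2009-09-24), pushing the deadline to 2009-11-27.
Brennan filed on 2010-02-07, after the 2009-11-27 deadline, so the action is time-barred.

TIME-BARRED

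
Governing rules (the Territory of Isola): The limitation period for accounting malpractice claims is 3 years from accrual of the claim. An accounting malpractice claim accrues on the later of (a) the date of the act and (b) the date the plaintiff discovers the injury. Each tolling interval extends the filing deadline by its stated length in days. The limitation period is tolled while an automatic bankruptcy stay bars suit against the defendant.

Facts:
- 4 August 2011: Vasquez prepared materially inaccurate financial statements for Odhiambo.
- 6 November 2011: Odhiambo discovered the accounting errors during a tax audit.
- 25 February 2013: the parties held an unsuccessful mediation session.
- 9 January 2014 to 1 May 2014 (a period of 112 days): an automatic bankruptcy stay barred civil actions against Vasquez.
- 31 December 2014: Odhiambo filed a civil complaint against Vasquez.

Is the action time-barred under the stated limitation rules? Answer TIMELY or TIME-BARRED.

TIMELY

Taking the later of the act (4 August 2011) and discovery (6 November 2011), the claim accrued on 6 November 2011.
3 years from 6 November 2011 is 6 November 2014.
The period was tolled for 112 days by the automatic bankruptcy stay (9 January 2014 to 1 May 2014), pushing the deadline to 26 February 2015.
None of the other events listed affects the running of the period under the stated rules.
Filing on 31 December 2014 beat the 26 February 2015 deadline — the action is timely.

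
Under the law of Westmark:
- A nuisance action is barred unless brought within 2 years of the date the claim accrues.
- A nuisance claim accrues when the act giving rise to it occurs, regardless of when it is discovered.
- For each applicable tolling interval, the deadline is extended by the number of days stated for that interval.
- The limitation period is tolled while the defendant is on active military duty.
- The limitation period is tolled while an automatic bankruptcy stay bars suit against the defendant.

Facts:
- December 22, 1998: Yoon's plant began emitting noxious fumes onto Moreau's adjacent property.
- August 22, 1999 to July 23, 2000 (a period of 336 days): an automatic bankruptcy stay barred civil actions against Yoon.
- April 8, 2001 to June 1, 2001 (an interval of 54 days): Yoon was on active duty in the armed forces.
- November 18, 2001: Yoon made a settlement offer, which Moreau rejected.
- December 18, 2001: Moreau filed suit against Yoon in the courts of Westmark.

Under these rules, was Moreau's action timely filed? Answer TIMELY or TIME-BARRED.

The limitation period began to run on December 22, 1998.
Adding the 2 years base period to December 22, 1998 gives a deadline of December 22, 2000, before any tolling.
The period was tolled for 336 days by the automatic bankruptcy stay (August 22, 1999 to July 23, 2000), pushing the deadline to November 23, 2001.
The defendant's active military service from April 8, 2001 to June 1, 2001 tolled the period for 54 days, extending the deadline to January 16, 2002.
Nothing else in the chronology tolls or restarts the period.
The December 18, 2001 filing precedes the January 16, 2002 deadline; the claim is timely.

TIMELY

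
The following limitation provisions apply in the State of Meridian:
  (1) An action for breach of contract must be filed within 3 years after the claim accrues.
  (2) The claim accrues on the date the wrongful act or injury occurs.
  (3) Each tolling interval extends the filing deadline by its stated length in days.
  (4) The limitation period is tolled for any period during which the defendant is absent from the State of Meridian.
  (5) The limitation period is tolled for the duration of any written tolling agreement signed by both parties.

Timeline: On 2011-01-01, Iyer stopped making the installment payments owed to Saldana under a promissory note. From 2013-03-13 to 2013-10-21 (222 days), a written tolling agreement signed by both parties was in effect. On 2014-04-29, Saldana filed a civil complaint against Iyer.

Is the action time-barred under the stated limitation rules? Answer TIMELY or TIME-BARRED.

TIMELY

The claim accrued on 2011-01-01, when the wrongful act occurred.
Adding the 3 years base period to 2011-01-01 gives a deadline of 2014-01-01, before any tolling.
The period was tolled for 222 days by the written tolling agreement (2013-03-13 to 2013-10-21), pushing the deadline to 2014-08-11.
The 2014-04-29 filing precedes the 2014-08-11 deadline; the claim is timely.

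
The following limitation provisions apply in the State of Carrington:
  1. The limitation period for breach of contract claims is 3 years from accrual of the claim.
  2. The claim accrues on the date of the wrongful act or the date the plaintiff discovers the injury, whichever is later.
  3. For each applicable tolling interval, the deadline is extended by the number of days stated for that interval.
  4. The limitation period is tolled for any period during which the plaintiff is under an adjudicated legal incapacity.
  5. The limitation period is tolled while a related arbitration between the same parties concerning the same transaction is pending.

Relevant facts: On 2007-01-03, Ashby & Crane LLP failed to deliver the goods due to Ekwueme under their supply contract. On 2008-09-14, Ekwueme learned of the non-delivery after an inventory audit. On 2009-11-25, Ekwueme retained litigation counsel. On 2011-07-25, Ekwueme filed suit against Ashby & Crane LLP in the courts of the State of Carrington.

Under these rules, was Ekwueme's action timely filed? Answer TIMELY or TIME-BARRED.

TIMELY

Because discovery on 2008-09-14 post-dates the 2007-01-03 act, accrual under the later-of rule falls on 2008-09-14.
Adding the 3 years base period to 2008-09-14 gives a deadline of 2011-09-14, before any tolling.
The other events in the timeline have no effect on the limitation period under the stated rules.
Filing on 2011-07-25 beat the 2011-09-14 deadline — the action is timely.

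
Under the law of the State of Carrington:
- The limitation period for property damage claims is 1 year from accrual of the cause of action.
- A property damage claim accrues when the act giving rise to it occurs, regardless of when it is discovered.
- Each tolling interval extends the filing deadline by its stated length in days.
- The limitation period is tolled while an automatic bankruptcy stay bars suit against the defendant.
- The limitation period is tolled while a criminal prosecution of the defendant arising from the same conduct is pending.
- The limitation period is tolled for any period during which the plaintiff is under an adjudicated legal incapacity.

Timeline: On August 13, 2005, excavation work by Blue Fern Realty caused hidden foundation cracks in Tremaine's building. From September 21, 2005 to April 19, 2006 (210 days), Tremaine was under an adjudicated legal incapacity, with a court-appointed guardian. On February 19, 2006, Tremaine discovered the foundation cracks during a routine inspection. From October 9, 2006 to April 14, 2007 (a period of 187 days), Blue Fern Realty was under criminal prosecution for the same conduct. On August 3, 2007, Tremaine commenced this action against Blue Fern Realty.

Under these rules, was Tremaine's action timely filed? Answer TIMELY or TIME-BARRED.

The claim accrued on August 13, 2005, when the wrongful act occurred; under the stated occurrence rule the February 19, 2006 discovery does not delay accrual.
1 year from August 13, 2005 is August 13, 2006.
Because the plaintiff's legal incapacity ran from September 21, 2005 to April 19, 2006, the deadline is extended by 210 days to March 11, 2007.
Because the pending criminal prosecution ran from October 9, 2006 to April 14, 2007, the deadline is extended by 187 days to September 14, 2007.
Filing on August 3, 2007 beat the September 14, 2007 deadline — the action is timely.

TIMELY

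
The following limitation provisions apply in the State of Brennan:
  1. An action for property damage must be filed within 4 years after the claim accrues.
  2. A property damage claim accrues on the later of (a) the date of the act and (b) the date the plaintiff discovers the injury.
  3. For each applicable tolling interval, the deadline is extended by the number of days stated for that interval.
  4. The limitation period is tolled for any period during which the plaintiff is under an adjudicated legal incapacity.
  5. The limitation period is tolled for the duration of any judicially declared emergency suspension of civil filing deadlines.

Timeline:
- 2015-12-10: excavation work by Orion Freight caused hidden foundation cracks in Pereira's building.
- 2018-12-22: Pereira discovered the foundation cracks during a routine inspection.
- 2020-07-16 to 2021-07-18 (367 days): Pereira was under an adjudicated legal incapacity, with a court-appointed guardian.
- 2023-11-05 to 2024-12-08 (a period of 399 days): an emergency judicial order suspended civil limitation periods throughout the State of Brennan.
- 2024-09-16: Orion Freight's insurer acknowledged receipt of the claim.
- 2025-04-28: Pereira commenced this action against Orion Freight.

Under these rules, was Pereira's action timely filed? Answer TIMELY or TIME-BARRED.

TIME-BARRED

The claim accrued on 2018-12-22 — the later of the 2015-12-10 act and the 2018-12-22 discovery.
4 years from 2018-12-22 is 2022-12-22.
The plaintiff's legal incapacity from 2020-07-16 to 2021-07-18 tolled the period for 367 days, extending the deadline to 2023-12-24.
The emergency suspension of filing deadlines from 2023-11-05 to 2024-12-08 tolled the period for 399 days, extending the deadline to 2025-01-26.
None of the other events listed affects the running of the period under the stated rules.
Pereira filed on 2025-04-28, after the 2025-01-26 deadline, so the action is time-barred.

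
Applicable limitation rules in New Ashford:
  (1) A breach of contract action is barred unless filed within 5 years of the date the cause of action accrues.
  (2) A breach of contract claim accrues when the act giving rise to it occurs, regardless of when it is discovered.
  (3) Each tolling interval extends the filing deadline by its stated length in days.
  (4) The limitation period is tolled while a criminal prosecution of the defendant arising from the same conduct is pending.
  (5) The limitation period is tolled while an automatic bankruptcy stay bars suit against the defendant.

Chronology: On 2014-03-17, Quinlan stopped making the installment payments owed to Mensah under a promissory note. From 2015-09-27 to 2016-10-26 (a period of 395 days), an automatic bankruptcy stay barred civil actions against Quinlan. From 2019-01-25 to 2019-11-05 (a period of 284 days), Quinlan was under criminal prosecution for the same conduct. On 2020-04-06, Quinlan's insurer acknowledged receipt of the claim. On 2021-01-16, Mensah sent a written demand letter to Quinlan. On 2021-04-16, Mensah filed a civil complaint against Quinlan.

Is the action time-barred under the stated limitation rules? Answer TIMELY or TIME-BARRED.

TIME-BARRED

The claim accrued on 2014-03-17, when the wrongful act occurred.
Adding the 5 years base period to 2014-03-17 gives a deadline of 2019-03-17, before any tolling.
Because the automatic bankruptcy stay ran from 2015-09-27 to 2016-10-26, the deadline is extended by 395 days to 2020-04-15.
Because the pending criminal prosecution ran from 2019-01-25 to 2019-11-05, the deadline is extended by 284 days to 2021-01-24.
The other events in the timeline have no effect on the limitation period under the stated rules.
Filing on 2021-04-16 missed the 2021-01-24 deadline — the action is time-barred.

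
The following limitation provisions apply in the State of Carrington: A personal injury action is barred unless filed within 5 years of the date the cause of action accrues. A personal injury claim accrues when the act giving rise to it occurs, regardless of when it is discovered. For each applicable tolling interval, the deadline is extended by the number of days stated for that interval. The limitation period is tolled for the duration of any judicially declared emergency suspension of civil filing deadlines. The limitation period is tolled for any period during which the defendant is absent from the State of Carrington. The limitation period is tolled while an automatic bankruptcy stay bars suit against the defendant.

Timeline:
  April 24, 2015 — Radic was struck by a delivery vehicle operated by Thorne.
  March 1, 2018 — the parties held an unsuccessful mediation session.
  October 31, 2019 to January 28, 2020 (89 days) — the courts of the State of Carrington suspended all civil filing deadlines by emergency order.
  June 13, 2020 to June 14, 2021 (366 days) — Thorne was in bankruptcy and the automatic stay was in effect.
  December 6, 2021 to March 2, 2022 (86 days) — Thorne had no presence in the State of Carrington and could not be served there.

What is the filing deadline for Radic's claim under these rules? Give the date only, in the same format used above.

July 23, 2021

The cause of action accrued on April 24, 2015, the date of the act.
5 years from April 24, 2015 is April 24, 2020.
The emergency suspension of filing deadlines from October 31, 2019 to January 28, 2020 tolled the period for 89 days, extending the deadline to July 22, 2020.
The automatic bankruptcy stay from June 13, 2020 to June 14, 2021 tolled the period for 366 days, extending the deadline to July 23, 2021.
The defendant's absence from the jurisdiction starting December 6, 2021 came too late — the period had run on July 23, 2021 — and so does not extend the deadline.
The other events in the timeline have no effect on the limitation period under the stated rules.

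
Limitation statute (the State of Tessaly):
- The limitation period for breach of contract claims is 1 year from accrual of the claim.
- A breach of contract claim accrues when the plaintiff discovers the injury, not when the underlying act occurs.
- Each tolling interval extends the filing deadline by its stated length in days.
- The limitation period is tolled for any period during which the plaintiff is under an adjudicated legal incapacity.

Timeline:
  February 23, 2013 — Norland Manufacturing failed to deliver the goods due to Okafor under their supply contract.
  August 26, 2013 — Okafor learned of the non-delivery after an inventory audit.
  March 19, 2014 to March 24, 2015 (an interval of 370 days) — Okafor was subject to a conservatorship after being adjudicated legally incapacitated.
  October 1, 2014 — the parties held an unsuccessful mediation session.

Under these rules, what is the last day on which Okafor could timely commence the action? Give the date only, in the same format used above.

August 31, 2015

The claim did not accrue until Okafor discovered the injury on August 26, 2013; the February 23, 2013 act date does not start the clock under the stated rule.
Adding the 1 year base period to August 26, 2013 gives a deadline of August 26, 2014, before any tolling.
The plaintiff's legal incapacity from March 19, 2014 to March 24, 2015 tolled the period for 370 days, extending the deadline to August 31, 2015.
None of the other events listed affects the running of the period under the stated rules.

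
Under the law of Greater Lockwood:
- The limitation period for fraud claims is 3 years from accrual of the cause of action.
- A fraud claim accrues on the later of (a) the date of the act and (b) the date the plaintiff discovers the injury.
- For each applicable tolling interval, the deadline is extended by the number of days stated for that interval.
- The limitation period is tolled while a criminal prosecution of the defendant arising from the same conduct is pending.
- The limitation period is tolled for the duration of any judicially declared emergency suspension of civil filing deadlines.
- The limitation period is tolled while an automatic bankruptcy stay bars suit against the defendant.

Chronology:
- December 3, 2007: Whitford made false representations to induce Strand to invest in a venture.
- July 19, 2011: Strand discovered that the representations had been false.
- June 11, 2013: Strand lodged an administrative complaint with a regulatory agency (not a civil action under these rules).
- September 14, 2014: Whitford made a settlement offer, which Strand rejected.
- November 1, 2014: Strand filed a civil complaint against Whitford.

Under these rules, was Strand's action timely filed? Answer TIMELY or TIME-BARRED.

TIME-BARRED

Because discovery on July 19, 2011 post-dates the December 3, 2007 act, accrual under the later-of rule falls on July 19, 2011.
3 years from July 19, 2011 is July 19, 2014.
The other events in the timeline have no effect on the limitation period under the stated rules.
The November 1, 2014 filing falls after the July 19, 2014 deadline; the claim is time-barred.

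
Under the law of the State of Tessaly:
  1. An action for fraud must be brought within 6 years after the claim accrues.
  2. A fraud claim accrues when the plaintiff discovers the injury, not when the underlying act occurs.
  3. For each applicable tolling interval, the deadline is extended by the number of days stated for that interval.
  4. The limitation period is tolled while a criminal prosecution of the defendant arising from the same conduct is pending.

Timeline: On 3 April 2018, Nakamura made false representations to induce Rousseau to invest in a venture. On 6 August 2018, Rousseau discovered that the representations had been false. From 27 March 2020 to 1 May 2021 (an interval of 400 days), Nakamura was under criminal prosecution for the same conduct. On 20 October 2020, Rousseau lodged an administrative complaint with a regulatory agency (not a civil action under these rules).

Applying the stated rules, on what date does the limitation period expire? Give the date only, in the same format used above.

10 September 2025

The claim did not accrue until Rousseau discovered the injury on 6 August 2018; the 3 April 2018 act date does not start the clock under the stated rule.
Adding the 6 years base period to 6 August 2018 gives a deadline of 6 August 2024, before any tolling.
The period was tolled for 400 days by the pending criminal prosecution (27 March 2020 to 1 May 2021), pushing the deadline to 10 September 2025.
None of the other events listed affects the running of the period under the stated rules.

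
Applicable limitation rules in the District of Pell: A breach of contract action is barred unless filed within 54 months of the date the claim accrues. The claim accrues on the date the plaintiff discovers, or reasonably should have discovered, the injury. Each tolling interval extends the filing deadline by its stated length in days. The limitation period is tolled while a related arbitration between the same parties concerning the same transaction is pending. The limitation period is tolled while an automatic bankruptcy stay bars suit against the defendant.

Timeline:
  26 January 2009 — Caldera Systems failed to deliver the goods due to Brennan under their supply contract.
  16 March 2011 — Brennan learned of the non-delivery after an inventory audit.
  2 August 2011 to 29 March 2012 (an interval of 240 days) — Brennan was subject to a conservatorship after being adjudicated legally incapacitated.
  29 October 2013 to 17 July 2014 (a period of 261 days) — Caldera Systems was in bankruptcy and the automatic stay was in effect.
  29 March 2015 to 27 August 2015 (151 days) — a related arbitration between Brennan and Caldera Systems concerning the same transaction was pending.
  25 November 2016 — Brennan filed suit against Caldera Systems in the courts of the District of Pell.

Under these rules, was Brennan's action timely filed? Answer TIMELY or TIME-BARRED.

TIME-BARRED

The claim did not accrue until Brennan discovered the injury on 16 March 2011; the 26 January 2009 act date does not start the clock under the stated rule.
54 months from 16 March 2011 is 16 September 2015.
The period was tolled for 261 days by the automatic bankruptcy stay (29 October 2013 to 17 July 2014), pushing the deadline to 3 June 2016.
Because the pending related arbitration ran from 29 March 2015 to 27 August 2015, the deadline is extended by 151 days to 1 November 2016.
The plaintiff's legal incapacity from 2 August 2011 to 29 March 2012 does not toll the period, because no stated rule makes the plaintiff's incapacity a tolling event.
Brennan filed on 25 November 2016, after the 1 November 2016 deadline, so the action is time-barred.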